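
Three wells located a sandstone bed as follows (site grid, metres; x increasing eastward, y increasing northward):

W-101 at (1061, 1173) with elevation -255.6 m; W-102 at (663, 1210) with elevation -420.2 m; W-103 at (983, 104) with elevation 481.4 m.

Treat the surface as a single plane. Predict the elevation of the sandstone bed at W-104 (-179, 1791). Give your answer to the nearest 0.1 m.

-1127.7 m

Let the plane be z = a·x + b·y + c.
W-102−W-101: −398a + 37b = −164.6;  W-103−W-101: −78a − 1069b = 737.
Solving gives a = 0.347121, b = −0.714757.
Then c = -255.6 − a·1061 − b·1173 = 214.52.
At (-179, 1791): z = −62.1 − 1280.1 + 214.52 = -1127.7 m.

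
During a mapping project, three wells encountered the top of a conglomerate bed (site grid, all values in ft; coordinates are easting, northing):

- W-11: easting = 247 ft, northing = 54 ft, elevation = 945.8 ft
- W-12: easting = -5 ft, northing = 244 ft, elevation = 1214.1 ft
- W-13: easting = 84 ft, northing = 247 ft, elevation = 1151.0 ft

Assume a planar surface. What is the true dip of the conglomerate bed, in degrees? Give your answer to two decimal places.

Two edge vectors: W-11→W-12 = (-252, 190, 268.3), W-11→W-13 = (-163, 193, 205.2).
Normal n = (W-11→W-12) × (W-11→W-13) = (-12793.9, 7977.5, -17666).
So ∂z/∂easting = −n_x/n_z = −0.72421 and ∂z/∂northing = −n_y/n_z = 0.45157.
Gradient magnitude |∇z| = √(a² + b²) = √(0.52448 + 0.20392) = 0.85346.
True dip = arctan(0.85346) = 40.48°, dipping toward ESE (azimuth ≈ 122°).

40.48°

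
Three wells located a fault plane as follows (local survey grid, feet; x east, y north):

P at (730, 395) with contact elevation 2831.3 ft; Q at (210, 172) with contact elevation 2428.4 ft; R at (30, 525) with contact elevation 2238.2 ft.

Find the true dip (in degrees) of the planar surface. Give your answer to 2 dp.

Let the plane be z = a·x + b·y + c.
Q−P: −520a − 223b = −402.9;  R−P: −700a + 130b = −593.1.
Solving gives a = 0.82538, b = −0.11793.
Gradient magnitude |∇z| = √(a² + b²) = √(0.68126 + 0.01391) = 0.83377.
True dip = arctan(0.83377) = 39.82°, dipping toward W (azimuth ≈ 278°).

39.82°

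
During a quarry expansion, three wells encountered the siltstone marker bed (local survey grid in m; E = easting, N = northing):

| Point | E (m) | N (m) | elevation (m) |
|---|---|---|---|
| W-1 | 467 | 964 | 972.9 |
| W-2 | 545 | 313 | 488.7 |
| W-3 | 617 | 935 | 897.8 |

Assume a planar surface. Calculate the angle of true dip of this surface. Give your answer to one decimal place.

Two edge vectors: W-1→W-2 = (78, -651, -484.2), W-1→W-3 = (150, -29, -75.1).
Normal n = (W-1→W-2) × (W-1→W-3) = (34848.3, -66772.2, 95388).
So ∂z/∂E = −n_x/n_z = −0.36533 and ∂z/∂N = −n_y/n_z = 0.70001.
Gradient magnitude |∇z| = √(a² + b²) = √(0.13347 + 0.49001) = 0.78961.
True dip = arctan(0.78961) = 38.3°, dipping toward SSE (azimuth ≈ 152°).

38.3°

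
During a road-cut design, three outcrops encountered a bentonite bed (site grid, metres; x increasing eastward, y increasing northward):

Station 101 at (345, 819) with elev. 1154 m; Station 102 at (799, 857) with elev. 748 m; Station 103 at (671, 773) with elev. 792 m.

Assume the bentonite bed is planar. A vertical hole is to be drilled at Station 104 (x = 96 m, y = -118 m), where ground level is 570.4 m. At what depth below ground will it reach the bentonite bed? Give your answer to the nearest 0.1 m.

74.6 m

Two edge vectors: Station 101→Station 102 = (454, 38, -406), Station 101→Station 103 = (326, -46, -362).
Normal n = (Station 101→Station 102) × (Station 101→Station 103) = (-32432, 31992, -33272).
So ∂z/∂x = −n_x/n_z = −0.97475 and ∂z/∂y = −n_y/n_z = 0.96153.
Intercept c from Station 101: 1154 + 336.29 − 787.49 = 702.80.
At (96, -118): z_contact = −93.58 − 113.46 + 702.80 = 495.76 m.
Depth below ground = 570.4 − 495.76 = 74.6 m.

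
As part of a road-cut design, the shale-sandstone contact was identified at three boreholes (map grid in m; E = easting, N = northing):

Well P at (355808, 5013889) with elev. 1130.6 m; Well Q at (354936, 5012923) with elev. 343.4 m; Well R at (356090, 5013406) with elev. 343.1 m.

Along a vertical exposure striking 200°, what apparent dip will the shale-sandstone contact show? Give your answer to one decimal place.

46.2°

Let the plane be z = a·E + b·N + c.
Well Q−Well P: −872a − 966b = −787.2;  Well R−Well P: 282a − 483b = −787.5.
Solving gives a = −0.54861, b = 1.31013.
Unit vector along 200° is (sin 200°, cos 200°) = (-0.3420, -0.9397).
Slope in that direction = a·(-0.3420) + b·(-0.9397) = −1.04348.
Apparent dip = arctan|1.04348| = 46.2° (true dip is 54.9°, so apparent ≤ true as expected).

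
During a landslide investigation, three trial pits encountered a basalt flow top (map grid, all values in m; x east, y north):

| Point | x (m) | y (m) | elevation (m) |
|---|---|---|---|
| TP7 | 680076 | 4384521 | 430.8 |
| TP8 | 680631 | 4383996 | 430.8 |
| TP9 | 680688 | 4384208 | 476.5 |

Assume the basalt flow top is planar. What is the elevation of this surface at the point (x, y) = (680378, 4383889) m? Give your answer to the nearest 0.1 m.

371.3 m

Let the plane be z = a·x + b·y + c.
TP8−TP7: 555a − 525b = 0;  TP9−TP7: 612a − 313b = 45.7.
Solving gives a = 0.162567334, b = 0.171856896.
Then c = 430.8 − a·680076 − b·4384521 = −863637.51.
At (680378, 4383889): z = 110607.2 + 753401.6 − 863637.51 = 371.3 m.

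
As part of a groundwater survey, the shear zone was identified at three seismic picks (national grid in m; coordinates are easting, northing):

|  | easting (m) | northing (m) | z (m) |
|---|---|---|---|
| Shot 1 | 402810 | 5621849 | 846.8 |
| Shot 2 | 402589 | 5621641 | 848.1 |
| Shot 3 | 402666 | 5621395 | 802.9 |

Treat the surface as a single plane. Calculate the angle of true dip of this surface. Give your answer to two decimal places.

Let the plane be z = a·easting + b·northing + c.
Shot 2−Shot 1: −221a − 208b = 1.3;  Shot 3−Shot 1: −144a − 454b = −43.9.
Solving gives a = −0.13812, b = 0.14051.
Gradient magnitude |∇z| = √(a² + b²) = √(0.01908 + 0.01974) = 0.19703.
True dip = arctan(0.19703) = 11.15°, dipping toward SE (azimuth ≈ 135°).

11.15°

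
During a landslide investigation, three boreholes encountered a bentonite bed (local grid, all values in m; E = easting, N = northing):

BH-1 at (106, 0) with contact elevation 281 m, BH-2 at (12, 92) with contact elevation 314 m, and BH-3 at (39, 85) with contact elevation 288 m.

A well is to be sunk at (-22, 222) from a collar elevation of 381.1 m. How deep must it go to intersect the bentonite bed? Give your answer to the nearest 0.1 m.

137.4 m

Two edge vectors: BH-1→BH-2 = (-94, 92, 33), BH-1→BH-3 = (-67, 85, 7).
Normal n = (BH-1→BH-2) × (BH-1→BH-3) = (-2161, -1553, -1826).
So ∂z/∂E = −n_x/n_z = −1.18346 and ∂z/∂N = −n_y/n_z = −0.85049.
Intercept c from BH-1: 281 + 125.45 + 0.00 = 406.45.
At (-22, 222): z_contact = 26.04 − 188.81 + 406.45 = 243.67 m.
Depth below ground = 381.1 − 243.67 = 137.4 m.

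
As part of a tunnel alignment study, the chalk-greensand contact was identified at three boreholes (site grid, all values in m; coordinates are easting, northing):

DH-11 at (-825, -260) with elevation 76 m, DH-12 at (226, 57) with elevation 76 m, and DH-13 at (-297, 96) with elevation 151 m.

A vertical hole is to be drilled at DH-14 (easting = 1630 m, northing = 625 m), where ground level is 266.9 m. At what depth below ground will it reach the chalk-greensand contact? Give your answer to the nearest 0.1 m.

Two edge vectors: DH-11→DH-12 = (1051, 317, 0), DH-11→DH-13 = (528, 356, 75).
Normal n = (DH-11→DH-12) × (DH-11→DH-13) = (23775, -78825, 206780).
So ∂z/∂easting = −n_x/n_z = −0.114977 and ∂z/∂northing = −n_y/n_z = 0.381202.
Intercept c from DH-11: 76 − 94.86 + 99.11 = 80.26.
At (1630, 625): z_contact = −187.41 + 238.25 + 80.26 = 131.09 m.
Depth below ground = 266.9 − 131.09 = 135.8 m.

135.8 m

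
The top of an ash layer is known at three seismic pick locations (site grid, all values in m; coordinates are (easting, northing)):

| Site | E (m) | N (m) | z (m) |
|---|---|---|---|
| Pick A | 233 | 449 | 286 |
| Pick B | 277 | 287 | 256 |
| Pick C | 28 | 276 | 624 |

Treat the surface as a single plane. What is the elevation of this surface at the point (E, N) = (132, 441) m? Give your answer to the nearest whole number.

436 m

Let the plane be z = a·E + b·N + c.
Pick B−Pick A: 44a − 162b = −30;  Pick C−Pick A: −205a − 173b = 338.
Solving gives a = −1.46847, b = −0.21366.
Then c = 286 − a·233 − b·449 = 724.09.
At (132, 441): z = −193.8 − 94.2 + 724.09 = 436.0 m.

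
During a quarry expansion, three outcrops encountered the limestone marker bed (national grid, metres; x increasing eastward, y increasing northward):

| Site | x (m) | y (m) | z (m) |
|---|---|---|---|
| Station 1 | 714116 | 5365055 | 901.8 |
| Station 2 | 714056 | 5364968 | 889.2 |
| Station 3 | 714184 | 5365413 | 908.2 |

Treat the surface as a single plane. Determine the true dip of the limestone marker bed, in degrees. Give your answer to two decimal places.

14.35°

Let the plane be z = a·x + b·y + c.
Station 2−Station 1: −60a − 87b = −12.6;  Station 3−Station 1: 68a + 358b = 6.4.
Solving gives a = 0.25405, b = −0.03038.
Gradient magnitude |∇z| = √(a² + b²) = √(0.06454 + 0.00092) = 0.25586.
True dip = arctan(0.25586) = 14.35°, dipping toward W (azimuth ≈ 277°).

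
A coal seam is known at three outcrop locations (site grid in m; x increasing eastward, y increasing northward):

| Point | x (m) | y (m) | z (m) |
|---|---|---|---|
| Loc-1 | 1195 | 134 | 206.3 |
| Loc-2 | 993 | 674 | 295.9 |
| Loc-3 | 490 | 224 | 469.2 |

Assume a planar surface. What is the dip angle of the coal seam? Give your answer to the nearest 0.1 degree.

20.3°

Two edge vectors: Loc-1→Loc-2 = (-202, 540, 89.6), Loc-1→Loc-3 = (-705, 90, 262.9).
Normal n = (Loc-1→Loc-2) × (Loc-1→Loc-3) = (133902, -10062.2, 362520).
So ∂z/∂x = −n_x/n_z = −0.36936 and ∂z/∂y = −n_y/n_z = 0.02776.
Gradient magnitude |∇z| = √(a² + b²) = √(0.13643 + 0.00077) = 0.37041.
True dip = arctan(0.37041) = 20.3°, dipping toward E (azimuth ≈ 094°).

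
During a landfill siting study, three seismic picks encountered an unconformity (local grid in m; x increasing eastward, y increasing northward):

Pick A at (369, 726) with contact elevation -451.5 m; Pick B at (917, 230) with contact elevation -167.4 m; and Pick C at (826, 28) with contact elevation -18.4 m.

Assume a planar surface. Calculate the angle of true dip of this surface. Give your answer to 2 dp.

Let the plane be z = a·x + b·y + c.
Pick B−Pick A: 548a − 496b = 284.1;  Pick C−Pick A: 457a − 698b = 433.1.
Solving gives a = −0.10598, b = −0.68988.
Gradient magnitude |∇z| = √(a² + b²) = √(0.01123 + 0.47593) = 0.69797.
True dip = arctan(0.69797) = 34.91°, dipping toward N (azimuth ≈ 009°).

34.91°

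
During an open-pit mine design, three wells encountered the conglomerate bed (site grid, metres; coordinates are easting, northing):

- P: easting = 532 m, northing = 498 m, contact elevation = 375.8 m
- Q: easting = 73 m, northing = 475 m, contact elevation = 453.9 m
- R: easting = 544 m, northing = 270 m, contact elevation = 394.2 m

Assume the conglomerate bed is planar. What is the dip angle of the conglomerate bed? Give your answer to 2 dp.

10.66°

Two edge vectors: P→Q = (-459, -23, 78.1), P→R = (12, -228, 18.4).
Normal n = (P→Q) × (P→R) = (17383.6, 9382.8, 104928).
So ∂z/∂easting = −n_x/n_z = −0.16567 and ∂z/∂northing = −n_y/n_z = −0.08942.
Gradient magnitude |∇z| = √(a² + b²) = √(0.02745 + 0.00800) = 0.18826.
True dip = arctan(0.18826) = 10.66°, dipping toward ENE (azimuth ≈ 062°).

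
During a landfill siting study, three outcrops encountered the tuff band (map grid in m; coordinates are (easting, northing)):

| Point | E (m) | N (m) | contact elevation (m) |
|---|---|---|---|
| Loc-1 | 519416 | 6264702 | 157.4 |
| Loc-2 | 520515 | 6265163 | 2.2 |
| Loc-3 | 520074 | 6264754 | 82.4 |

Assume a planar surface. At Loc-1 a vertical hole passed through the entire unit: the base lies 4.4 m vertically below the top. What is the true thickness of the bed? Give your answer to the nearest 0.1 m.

4.4 m

Let the plane be z = a·E + b·N + c.
Loc-2−Loc-1: 1099a + 461b = −155.2;  Loc-3−Loc-1: 658a + 52b = −75.
Solving gives a = −0.10766, b = −0.08001.
|∇z| = √(a²+b²) = 0.13413, so dip δ = arctan(0.13413) = 7.64°.
True thickness = vertical thickness × cos δ = 4.4 × cos 7.64° = 4.4 m.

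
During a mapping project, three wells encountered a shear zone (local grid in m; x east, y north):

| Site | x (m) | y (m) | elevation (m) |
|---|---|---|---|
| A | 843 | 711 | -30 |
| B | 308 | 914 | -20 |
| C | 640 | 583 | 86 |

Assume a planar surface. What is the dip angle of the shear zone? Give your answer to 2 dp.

Let the plane be z = a·x + b·y + c.
B−A: −535a + 203b = 10;  C−A: −203a − 128b = 116.
Solving gives a = −0.22635, b = −0.54727.
Gradient magnitude |∇z| = √(a² + b²) = √(0.05123 + 0.29951) = 0.59224.
True dip = arctan(0.59224) = 30.64°, dipping toward NNE (azimuth ≈ 022°).

30.64°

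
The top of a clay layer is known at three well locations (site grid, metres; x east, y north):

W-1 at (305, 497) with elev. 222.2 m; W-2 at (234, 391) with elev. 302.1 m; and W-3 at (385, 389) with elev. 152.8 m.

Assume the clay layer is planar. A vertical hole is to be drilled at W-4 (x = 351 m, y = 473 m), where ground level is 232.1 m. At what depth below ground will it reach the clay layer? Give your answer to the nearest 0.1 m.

Two edge vectors: W-1→W-2 = (-71, -106, 79.9), W-1→W-3 = (80, -108, -69.4).
Normal n = (W-1→W-2) × (W-1→W-3) = (15985.6, 1464.6, 16148).
So ∂z/∂x = −n_x/n_z = −0.98994 and ∂z/∂y = −n_y/n_z = −0.09070.
Intercept c from W-1: 222.2 + 301.93 + 45.08 = 569.21.
At (351, 473): z_contact = −347.47 − 42.90 + 569.21 = 178.84 m.
Depth below ground = 232.1 − 178.84 = 53.3 m.

53.3 m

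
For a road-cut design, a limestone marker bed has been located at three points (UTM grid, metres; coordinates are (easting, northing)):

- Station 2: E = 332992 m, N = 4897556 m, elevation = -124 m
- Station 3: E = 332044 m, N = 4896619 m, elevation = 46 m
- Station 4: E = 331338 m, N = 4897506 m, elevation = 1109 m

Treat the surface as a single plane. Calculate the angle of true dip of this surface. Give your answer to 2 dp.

Two edge vectors: Station 2→Station 3 = (-948, -937, 170), Station 2→Station 4 = (-1654, -50, 1233).
Normal n = (Station 2→Station 3) × (Station 2→Station 4) = (-1146821, 887704, -1502398).
So ∂z/∂E = −n_x/n_z = −0.76333 and ∂z/∂N = −n_y/n_z = 0.59086.
Gradient magnitude |∇z| = √(a² + b²) = √(0.58267 + 0.34911) = 0.96529.
True dip = arctan(0.96529) = 43.99°, dipping toward SE (azimuth ≈ 128°).

43.99°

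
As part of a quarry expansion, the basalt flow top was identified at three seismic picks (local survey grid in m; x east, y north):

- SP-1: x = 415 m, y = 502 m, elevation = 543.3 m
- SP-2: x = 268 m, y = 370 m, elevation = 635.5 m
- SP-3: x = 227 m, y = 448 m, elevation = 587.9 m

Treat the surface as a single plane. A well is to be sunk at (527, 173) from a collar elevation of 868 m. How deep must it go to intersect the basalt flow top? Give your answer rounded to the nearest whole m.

Let the plane be z = a·x + b·y + c.
SP-2−SP-1: −147a − 132b = 92.2;  SP-3−SP-1: −188a − 54b = 44.6.
Solving gives a = −0.05382, b = −0.63855.
Then c = 543.3 − a·415 − b·502 = 886.19.
At (527, 173): z_contact = −28.4 − 110.5 + 886.19 = 747.4 m.
Depth below ground = 868 − 747.4 = 121 m.

121 m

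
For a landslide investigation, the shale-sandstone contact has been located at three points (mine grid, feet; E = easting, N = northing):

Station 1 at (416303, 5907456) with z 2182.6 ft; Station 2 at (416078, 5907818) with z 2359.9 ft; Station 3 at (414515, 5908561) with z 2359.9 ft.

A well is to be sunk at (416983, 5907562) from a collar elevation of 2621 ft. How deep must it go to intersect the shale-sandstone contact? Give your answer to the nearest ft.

Two edge vectors: Station 1→Station 2 = (-225, 362, 177.3), Station 1→Station 3 = (-1788, 1105, 177.3).
Normal n = (Station 1→Station 2) × (Station 1→Station 3) = (-131733.9, -277119.9, 398631).
So ∂z/∂E = −n_x/n_z = 0.33046577 and ∂z/∂N = −n_y/n_z = 0.69517900.
Intercept c from Station 1: 2182.6 − 137573.89 − 4106739.36 = −4242130.65.
At (416983, 5907562): z_contact = 137798.6 + 4106813.0 − 4242130.65 = 2481.0 ft.
Depth below ground = 2621 − 2481.0 = 140 ft.

140 ft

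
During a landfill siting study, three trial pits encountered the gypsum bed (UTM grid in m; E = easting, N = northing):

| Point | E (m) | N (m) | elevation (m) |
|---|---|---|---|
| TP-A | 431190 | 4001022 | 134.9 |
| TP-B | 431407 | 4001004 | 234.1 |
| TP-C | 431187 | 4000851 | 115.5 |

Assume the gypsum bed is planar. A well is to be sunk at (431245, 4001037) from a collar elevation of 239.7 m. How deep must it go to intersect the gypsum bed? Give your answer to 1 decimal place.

77.6 m

Two edge vectors: TP-A→TP-B = (217, -18, 99.2), TP-A→TP-C = (-3, -171, -19.4).
Normal n = (TP-A→TP-B) × (TP-A→TP-C) = (17312.4, 3912.2, -37161).
So ∂z/∂E = −n_x/n_z = 0.465875515 and ∂z/∂N = −n_y/n_z = 0.105277038.
Intercept c from TP-A: 134.9 − 200880.86 − 421215.74 = −621961.71.
At (431245, 4001037): z_contact = 200906.49 + 421217.32 − 621961.71 = 162.10 m.
Depth below ground = 239.7 − 162.10 = 77.6 m.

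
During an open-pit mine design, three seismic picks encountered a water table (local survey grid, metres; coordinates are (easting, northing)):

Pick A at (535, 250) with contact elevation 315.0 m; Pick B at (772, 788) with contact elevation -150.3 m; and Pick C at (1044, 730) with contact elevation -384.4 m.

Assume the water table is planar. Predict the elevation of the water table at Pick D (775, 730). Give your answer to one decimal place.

Two edge vectors: Pick A→Pick B = (237, 538, -465.3), Pick A→Pick C = (509, 480, -699.4).
Normal n = (Pick A→Pick B) × (Pick A→Pick C) = (-152933.2, -71079.9, -160082).
So ∂z/∂E = −n_x/n_z = −0.955343 and ∂z/∂N = −n_y/n_z = −0.444022.
Intercept c from Pick A: 315 + 511.11 + 111.01 = 937.11.
At (775, 730): z = −740.4 − 324.1 + 937.11 = -127.4 m.

-127.4 m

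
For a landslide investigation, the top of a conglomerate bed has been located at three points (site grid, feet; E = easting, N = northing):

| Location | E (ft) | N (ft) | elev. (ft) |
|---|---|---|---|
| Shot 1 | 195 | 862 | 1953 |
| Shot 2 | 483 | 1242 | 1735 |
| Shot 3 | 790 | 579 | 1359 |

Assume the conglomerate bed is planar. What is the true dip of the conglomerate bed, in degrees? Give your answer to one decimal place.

Let the plane be z = a·E + b·N + c.
Shot 2−Shot 1: 288a + 380b = −218;  Shot 3−Shot 1: 595a − 283b = −594.
Solving gives a = −0.93436, b = 0.13447.
Gradient magnitude |∇z| = √(a² + b²) = √(0.87304 + 0.01808) = 0.94399.
True dip = arctan(0.94399) = 43.3°, dipping toward E (azimuth ≈ 098°).

43.3°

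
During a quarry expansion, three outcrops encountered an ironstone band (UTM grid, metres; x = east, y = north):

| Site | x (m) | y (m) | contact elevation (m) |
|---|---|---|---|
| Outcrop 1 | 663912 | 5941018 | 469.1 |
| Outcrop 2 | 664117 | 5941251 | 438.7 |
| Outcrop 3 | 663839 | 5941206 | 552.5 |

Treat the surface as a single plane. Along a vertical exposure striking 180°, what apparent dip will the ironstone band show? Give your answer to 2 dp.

Let the plane be z = a·x + b·y + c.
Outcrop 2−Outcrop 1: 205a + 233b = −30.4;  Outcrop 3−Outcrop 1: −73a + 188b = 83.4.
Solving gives a = −0.45271, b = 0.26783.
Unit vector along 180° is (sin 180°, cos 180°) = (0.0000, -1.0000).
Slope in that direction = a·(0.0000) + b·(-1.0000) = −0.26783.
Apparent dip = arctan|0.26783| = 14.99° (true dip is 27.7°, so apparent ≤ true as expected).

14.99°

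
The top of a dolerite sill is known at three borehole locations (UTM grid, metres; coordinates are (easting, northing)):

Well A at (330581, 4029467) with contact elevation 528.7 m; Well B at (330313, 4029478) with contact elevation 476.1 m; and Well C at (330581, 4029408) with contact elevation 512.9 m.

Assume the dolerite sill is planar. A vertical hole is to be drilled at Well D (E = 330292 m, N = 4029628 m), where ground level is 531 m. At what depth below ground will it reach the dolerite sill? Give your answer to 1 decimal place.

Let the plane be z = a·E + b·N + c.
Well B−Well A: −268a + 11b = −52.6;  Well C−Well A: 0a − 59b = −15.8.
Solving gives a = 0.207260309, b = 0.267796610.
Then c = 528.7 − a·330581 − b·4029467 = −1147065.22.
At (330292, 4029628): z_contact = 68456.42 + 1079120.72 − 1147065.22 = 511.92 m.
Depth below ground = 531 − 511.92 = 19.1 m.

19.1 m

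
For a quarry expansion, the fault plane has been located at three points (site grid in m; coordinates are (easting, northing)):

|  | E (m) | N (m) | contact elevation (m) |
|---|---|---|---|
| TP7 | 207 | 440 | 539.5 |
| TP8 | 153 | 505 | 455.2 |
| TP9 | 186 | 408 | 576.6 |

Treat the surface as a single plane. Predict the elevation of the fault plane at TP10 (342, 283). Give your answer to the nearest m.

Let the plane be z = a·E + b·N + c.
TP8−TP7: −54a + 65b = −84.3;  TP9−TP7: −21a − 32b = 37.1.
Solving gives a = 0.09250, b = −1.22008.
Then c = 539.5 − a·207 − b·440 = 1057.19.
At (342, 283): z = 31.6 − 345.3 + 1057.19 = 743.5 m.

744 m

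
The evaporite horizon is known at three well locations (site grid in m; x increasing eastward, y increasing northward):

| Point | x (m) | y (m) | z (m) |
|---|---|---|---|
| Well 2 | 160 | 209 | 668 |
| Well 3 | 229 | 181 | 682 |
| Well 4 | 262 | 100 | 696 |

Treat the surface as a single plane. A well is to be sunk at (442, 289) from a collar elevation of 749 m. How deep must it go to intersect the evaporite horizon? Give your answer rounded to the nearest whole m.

45 m

Two edge vectors: Well 2→Well 3 = (69, -28, 14), Well 2→Well 4 = (102, -109, 28).
Normal n = (Well 2→Well 3) × (Well 2→Well 4) = (742, -504, -4665).
So ∂z/∂x = −n_x/n_z = 0.15906 and ∂z/∂y = −n_y/n_z = −0.10804.
Intercept c from Well 2: 668 − 25.45 + 22.58 = 665.13.
At (442, 289): z_contact = 70.3 − 31.2 + 665.13 = 704.2 m.
Depth below ground = 749 − 704.2 = 45 m.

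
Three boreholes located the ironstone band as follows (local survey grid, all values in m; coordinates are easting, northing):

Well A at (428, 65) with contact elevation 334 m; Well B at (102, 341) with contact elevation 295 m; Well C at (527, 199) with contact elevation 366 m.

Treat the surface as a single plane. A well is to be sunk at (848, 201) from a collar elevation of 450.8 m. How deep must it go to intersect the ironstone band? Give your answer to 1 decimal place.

21.1 m

Two edge vectors: Well A→Well B = (-326, 276, -39), Well A→Well C = (99, 134, 32).
Normal n = (Well A→Well B) × (Well A→Well C) = (14058, 6571, -71008).
So ∂z/∂easting = −n_x/n_z = 0.19798 and ∂z/∂northing = −n_y/n_z = 0.09254.
Intercept c from Well A: 334 − 84.73 − 6.02 = 243.25.
At (848, 201): z_contact = 167.89 + 18.60 + 243.25 = 429.74 m.
Depth below ground = 450.8 − 429.74 = 21.1 m.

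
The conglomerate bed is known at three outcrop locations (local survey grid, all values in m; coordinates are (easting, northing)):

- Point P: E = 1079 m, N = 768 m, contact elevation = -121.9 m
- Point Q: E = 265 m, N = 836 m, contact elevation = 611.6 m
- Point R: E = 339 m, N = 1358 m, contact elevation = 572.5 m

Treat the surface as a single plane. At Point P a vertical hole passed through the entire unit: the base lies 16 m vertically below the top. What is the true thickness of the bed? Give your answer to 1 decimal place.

Let the plane be z = a·E + b·N + c.
Point Q−Point P: −814a + 68b = 733.5;  Point R−Point P: −740a + 590b = 694.4.
Solving gives a = −0.89674, b = 0.05222.
|∇z| = √(a²+b²) = 0.89826, so dip δ = arctan(0.89826) = 41.93°.
True thickness = vertical thickness × cos δ = 16 × cos 41.93° = 11.9 m.

11.9 m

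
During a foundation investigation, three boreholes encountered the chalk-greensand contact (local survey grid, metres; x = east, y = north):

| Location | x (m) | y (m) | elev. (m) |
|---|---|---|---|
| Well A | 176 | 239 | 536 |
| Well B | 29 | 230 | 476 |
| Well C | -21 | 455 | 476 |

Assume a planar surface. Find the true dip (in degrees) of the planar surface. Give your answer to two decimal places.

Let the plane be z = a·x + b·y + c.
Well B−Well A: −147a − 9b = −60;  Well C−Well A: −197a + 216b = −60.
Solving gives a = 0.40268, b = 0.08949.
Gradient magnitude |∇z| = √(a² + b²) = √(0.16215 + 0.00801) = 0.41251.
True dip = arctan(0.41251) = 22.42°, dipping toward WSW (azimuth ≈ 257°).

22.42°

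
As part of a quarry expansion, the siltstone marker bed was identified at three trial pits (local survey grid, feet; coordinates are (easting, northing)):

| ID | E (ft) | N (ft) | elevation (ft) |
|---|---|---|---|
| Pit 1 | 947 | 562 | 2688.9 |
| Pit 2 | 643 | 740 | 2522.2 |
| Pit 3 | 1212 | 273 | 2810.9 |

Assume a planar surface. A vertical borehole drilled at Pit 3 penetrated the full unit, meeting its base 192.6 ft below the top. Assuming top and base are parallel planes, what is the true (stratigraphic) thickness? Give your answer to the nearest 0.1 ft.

159.8 ft

Two edge vectors: Pit 1→Pit 2 = (-304, 178, -166.7), Pit 1→Pit 3 = (265, -289, 122).
Normal n = (Pit 1→Pit 2) × (Pit 1→Pit 3) = (-26460.3, -7087.5, 40686).
So ∂z/∂E = −n_x/n_z = 0.65035 and ∂z/∂N = −n_y/n_z = 0.17420.
|∇z| = √(a²+b²) = 0.67328, so dip δ = arctan(0.67328) = 33.95°.
True thickness = vertical thickness × cos δ = 192.6 × cos 33.95° = 159.8 ft.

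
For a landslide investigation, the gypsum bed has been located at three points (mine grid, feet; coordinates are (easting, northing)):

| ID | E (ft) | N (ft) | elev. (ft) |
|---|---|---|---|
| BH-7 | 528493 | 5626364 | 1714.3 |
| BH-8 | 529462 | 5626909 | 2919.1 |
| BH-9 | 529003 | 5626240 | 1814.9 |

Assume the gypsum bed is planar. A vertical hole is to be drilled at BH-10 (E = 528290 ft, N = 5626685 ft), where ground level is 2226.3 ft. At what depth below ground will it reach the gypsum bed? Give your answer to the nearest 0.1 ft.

Let the plane be z = a·E + b·N + c.
BH-8−BH-7: 969a + 545b = 1204.8;  BH-9−BH-7: 510a − 124b = 100.6.
Solving gives a = 0.512984482, b = 1.298565206.
Then c = 1714.3 − a·528493 − b·5626364 = −7575594.94.
At (528290, 5626685): z_contact = 271004.57 + 7306617.37 − 7575594.94 = 2027.00 ft.
Depth below ground = 2226.3 − 2027.00 = 199.3 ft.

199.3 ft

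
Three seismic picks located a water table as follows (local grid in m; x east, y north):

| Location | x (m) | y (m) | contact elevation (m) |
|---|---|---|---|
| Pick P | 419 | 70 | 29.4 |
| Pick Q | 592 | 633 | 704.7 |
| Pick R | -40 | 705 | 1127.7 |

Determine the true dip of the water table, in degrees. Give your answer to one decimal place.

Let the plane be z = a·x + b·y + c.
Pick Q−Pick P: 173a + 563b = 675.3;  Pick R−Pick P: −459a + 635b = 1098.3.
Solving gives a = −0.51464, b = 1.35761.
Gradient magnitude |∇z| = √(a² + b²) = √(0.26485 + 1.84310) = 1.45188.
True dip = arctan(1.45188) = 55.4°, dipping toward SSE (azimuth ≈ 159°).

55.4°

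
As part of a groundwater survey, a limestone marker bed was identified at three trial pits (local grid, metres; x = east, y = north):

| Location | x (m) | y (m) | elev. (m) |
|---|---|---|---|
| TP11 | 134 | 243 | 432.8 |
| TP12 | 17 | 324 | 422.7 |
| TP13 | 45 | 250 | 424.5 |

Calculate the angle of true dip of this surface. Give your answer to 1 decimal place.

5.4°

Let the plane be z = a·x + b·y + c.
TP12−TP11: −117a + 81b = −10.1;  TP13−TP11: −89a + 7b = −8.3.
Solving gives a = 0.09415, b = 0.01130.
Gradient magnitude |∇z| = √(a² + b²) = √(0.00886 + 0.00013) = 0.09482.
True dip = arctan(0.09482) = 5.4°, dipping toward W (azimuth ≈ 263°).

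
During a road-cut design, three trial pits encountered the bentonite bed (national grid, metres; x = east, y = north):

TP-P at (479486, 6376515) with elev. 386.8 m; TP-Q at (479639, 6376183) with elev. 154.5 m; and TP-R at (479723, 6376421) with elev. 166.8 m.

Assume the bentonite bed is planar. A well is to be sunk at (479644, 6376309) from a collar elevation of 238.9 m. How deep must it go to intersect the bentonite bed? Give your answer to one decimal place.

46.5 m

Two edge vectors: TP-P→TP-Q = (153, -332, -232.3), TP-P→TP-R = (237, -94, -220).
Normal n = (TP-P→TP-Q) × (TP-P→TP-R) = (51203.8, -21395.1, 64302).
So ∂z/∂x = −n_x/n_z = −0.796301826 and ∂z/∂y = −n_y/n_z = 0.332728375.
Intercept c from TP-P: 386.8 + 381815.58 − 2121647.48 = −1739445.10.
At (479644, 6376309): z_contact = −381941.39 + 2121578.94 − 1739445.10 = 192.44 m.
Depth below ground = 238.9 − 192.44 = 46.5 m.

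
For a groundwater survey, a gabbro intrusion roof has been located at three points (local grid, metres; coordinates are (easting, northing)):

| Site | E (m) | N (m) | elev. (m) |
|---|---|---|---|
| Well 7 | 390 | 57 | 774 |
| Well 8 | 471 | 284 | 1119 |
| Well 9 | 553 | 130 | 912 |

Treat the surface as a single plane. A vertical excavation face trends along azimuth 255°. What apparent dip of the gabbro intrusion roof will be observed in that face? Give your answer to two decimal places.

29.51°

Two edge vectors: Well 7→Well 8 = (81, 227, 345), Well 7→Well 9 = (163, 73, 138).
Normal n = (Well 7→Well 8) × (Well 7→Well 9) = (6141, 45057, -31088).
So ∂z/∂E = −n_x/n_z = 0.19754 and ∂z/∂N = −n_y/n_z = 1.44934.
Unit vector along 255° is (sin 255°, cos 255°) = (-0.9659, -0.2588).
Slope in that direction = a·(-0.9659) + b·(-0.2588) = −0.56592.
Apparent dip = arctan|0.56592| = 29.51° (true dip is 55.6°, so apparent ≤ true as expected).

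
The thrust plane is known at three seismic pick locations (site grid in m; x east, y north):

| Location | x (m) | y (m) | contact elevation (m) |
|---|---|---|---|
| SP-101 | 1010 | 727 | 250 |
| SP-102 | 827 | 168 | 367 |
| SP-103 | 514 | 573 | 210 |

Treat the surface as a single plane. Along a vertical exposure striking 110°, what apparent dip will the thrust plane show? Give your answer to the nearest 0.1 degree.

Two edge vectors: SP-101→SP-102 = (-183, -559, 117), SP-101→SP-103 = (-496, -154, -40).
Normal n = (SP-101→SP-102) × (SP-101→SP-103) = (40378, -65352, -249082).
So ∂z/∂x = −n_x/n_z = 0.16211 and ∂z/∂y = −n_y/n_z = −0.26237.
Unit vector along 110° is (sin 110°, cos 110°) = (0.9397, -0.3420).
Slope in that direction = a·(0.9397) + b·(-0.3420) = 0.24207.
Apparent dip = arctan|0.24207| = 13.6° (true dip is 17.1°, so apparent ≤ true as expected).

13.6°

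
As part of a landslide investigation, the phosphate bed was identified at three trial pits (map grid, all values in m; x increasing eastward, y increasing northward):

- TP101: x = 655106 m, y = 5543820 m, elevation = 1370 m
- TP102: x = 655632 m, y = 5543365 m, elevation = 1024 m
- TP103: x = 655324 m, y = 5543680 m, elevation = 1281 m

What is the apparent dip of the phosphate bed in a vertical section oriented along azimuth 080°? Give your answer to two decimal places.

Two edge vectors: TP101→TP102 = (526, -455, -346), TP101→TP103 = (218, -140, -89).
Normal n = (TP101→TP102) × (TP101→TP103) = (-7945, -28614, 25550).
So ∂z/∂x = −n_x/n_z = 0.31096 and ∂z/∂y = −n_y/n_z = 1.11992.
Unit vector along 080° is (sin 80°, cos 80°) = (0.9848, 0.1736).
Slope in that direction = a·(0.9848) + b·(0.1736) = 0.50071.
Apparent dip = arctan|0.50071| = 26.60° (true dip is 49.3°, so apparent ≤ true as expected).

26.60°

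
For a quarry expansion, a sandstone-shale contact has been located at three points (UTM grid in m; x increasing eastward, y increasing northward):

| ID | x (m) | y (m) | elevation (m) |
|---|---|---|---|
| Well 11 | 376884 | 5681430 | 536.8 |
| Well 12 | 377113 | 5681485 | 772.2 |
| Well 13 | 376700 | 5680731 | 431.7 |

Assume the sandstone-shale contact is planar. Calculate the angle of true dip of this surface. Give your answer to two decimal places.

46.84°

Two edge vectors: Well 11→Well 12 = (229, 55, 235.4), Well 11→Well 13 = (-184, -699, -105.1).
Normal n = (Well 11→Well 12) × (Well 11→Well 13) = (158764.1, -19245.7, -149951).
So ∂z/∂x = −n_x/n_z = 1.05877 and ∂z/∂y = −n_y/n_z = −0.12835.
Gradient magnitude |∇z| = √(a² + b²) = √(1.12100 + 0.01647) = 1.06652.
True dip = arctan(1.06652) = 46.84°, dipping toward W (azimuth ≈ 277°).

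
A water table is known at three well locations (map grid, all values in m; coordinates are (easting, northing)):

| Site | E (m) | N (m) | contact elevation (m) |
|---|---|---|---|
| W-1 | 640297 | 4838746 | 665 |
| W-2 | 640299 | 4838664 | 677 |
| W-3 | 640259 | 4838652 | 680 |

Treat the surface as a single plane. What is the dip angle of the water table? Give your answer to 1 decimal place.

Two edge vectors: W-1→W-2 = (2, -82, 12), W-1→W-3 = (-38, -94, 15).
Normal n = (W-1→W-2) × (W-1→W-3) = (-102, -486, -3304).
So ∂z/∂E = −n_x/n_z = −0.03087 and ∂z/∂N = −n_y/n_z = −0.14709.
Gradient magnitude |∇z| = √(a² + b²) = √(0.00095 + 0.02164) = 0.15030.
True dip = arctan(0.15030) = 8.5°, dipping toward NNE (azimuth ≈ 012°).

8.5°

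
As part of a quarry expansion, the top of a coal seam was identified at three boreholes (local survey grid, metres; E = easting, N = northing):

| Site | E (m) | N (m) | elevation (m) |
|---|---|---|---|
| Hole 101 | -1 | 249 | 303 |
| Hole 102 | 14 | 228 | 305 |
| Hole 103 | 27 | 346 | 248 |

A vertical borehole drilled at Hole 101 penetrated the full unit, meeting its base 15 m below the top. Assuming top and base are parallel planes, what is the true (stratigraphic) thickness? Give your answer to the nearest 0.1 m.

Let the plane be z = a·E + b·N + c.
Hole 102−Hole 101: 15a − 21b = 2;  Hole 103−Hole 101: 28a + 97b = −55.
Solving gives a = −0.47039, b = −0.43123.
|∇z| = √(a²+b²) = 0.63814, so dip δ = arctan(0.63814) = 32.54°.
True thickness = vertical thickness × cos δ = 15 × cos 32.54° = 12.6 m.

12.6 m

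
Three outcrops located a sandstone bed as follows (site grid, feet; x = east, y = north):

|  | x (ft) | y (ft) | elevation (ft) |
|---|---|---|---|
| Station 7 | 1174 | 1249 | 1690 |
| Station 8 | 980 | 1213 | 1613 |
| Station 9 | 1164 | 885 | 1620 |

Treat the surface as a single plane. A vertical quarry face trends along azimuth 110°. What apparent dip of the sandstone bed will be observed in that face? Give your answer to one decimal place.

Two edge vectors: Station 7→Station 8 = (-194, -36, -77), Station 7→Station 9 = (-10, -364, -70).
Normal n = (Station 7→Station 8) × (Station 7→Station 9) = (-25508, -12810, 70256).
So ∂z/∂x = −n_x/n_z = 0.36307 and ∂z/∂y = −n_y/n_z = 0.18233.
Unit vector along 110° is (sin 110°, cos 110°) = (0.9397, -0.3420).
Slope in that direction = a·(0.9397) + b·(-0.3420) = 0.27881.
Apparent dip = arctan|0.27881| = 15.6° (true dip is 22.1°, so apparent ≤ true as expected).

15.6°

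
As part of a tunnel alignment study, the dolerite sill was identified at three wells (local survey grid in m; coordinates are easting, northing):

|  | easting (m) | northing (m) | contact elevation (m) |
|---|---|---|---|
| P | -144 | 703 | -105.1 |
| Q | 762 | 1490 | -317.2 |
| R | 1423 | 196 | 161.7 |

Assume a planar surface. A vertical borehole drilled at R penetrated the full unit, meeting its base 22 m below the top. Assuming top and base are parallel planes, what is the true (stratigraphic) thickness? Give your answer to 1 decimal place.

Let the plane be z = a·easting + b·northing + c.
Q−P: 906a + 787b = −212.1;  R−P: 1567a − 507b = 266.8.
Solving gives a = 0.06052, b = −0.33918.
|∇z| = √(a²+b²) = 0.34453, so dip δ = arctan(0.34453) = 19.01°.
True thickness = vertical thickness × cos δ = 22 × cos 19.01° = 20.8 m.

20.8 m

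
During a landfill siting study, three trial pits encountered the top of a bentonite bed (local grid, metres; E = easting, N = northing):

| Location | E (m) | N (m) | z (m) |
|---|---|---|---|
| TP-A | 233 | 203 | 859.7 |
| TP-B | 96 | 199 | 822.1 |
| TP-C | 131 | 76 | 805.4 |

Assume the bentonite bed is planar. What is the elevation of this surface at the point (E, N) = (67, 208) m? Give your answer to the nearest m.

Two edge vectors: TP-A→TP-B = (-137, -4, -37.6), TP-A→TP-C = (-102, -127, -54.3).
Normal n = (TP-A→TP-B) × (TP-A→TP-C) = (-4558, -3603.9, 16991).
So ∂z/∂E = −n_x/n_z = 0.26826 and ∂z/∂N = −n_y/n_z = 0.21211.
Intercept c from TP-A: 859.7 − 62.50 − 43.06 = 754.14.
At (67, 208): z = 18.0 + 44.1 + 754.14 = 816.2 m.

816 m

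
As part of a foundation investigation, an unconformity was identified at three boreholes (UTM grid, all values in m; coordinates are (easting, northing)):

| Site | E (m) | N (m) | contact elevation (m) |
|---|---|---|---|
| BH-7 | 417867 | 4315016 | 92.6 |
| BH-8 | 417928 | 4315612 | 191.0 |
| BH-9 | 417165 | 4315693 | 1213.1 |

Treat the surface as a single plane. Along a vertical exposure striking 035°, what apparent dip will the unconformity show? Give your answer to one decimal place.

26.8°

Two edge vectors: BH-7→BH-8 = (61, 596, 98.4), BH-7→BH-9 = (-702, 677, 1120.5).
Normal n = (BH-7→BH-8) × (BH-7→BH-9) = (601201.2, -137427.3, 459689).
So ∂z/∂E = −n_x/n_z = −1.30784 and ∂z/∂N = −n_y/n_z = 0.29896.
Unit vector along 035° is (sin 35°, cos 35°) = (0.5736, 0.8192).
Slope in that direction = a·(0.5736) + b·(0.8192) = −0.50526.
Apparent dip = arctan|0.50526| = 26.8° (true dip is 53.3°, so apparent ≤ true as expected).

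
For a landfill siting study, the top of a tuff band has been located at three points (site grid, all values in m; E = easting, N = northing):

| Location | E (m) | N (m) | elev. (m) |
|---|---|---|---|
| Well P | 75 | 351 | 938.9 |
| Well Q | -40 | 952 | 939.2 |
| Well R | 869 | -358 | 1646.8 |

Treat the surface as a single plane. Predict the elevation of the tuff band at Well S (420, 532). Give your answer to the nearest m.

Two edge vectors: Well P→Well Q = (-115, 601, 0.3), Well P→Well R = (794, -709, 707.9).
Normal n = (Well P→Well Q) × (Well P→Well R) = (425660.6, 81646.7, -395659).
So ∂z/∂E = −n_x/n_z = 1.07583 and ∂z/∂N = −n_y/n_z = 0.20636.
Intercept c from Well P: 938.9 − 80.69 − 72.43 = 785.78.
At (420, 532): z = 451.8 + 109.8 + 785.78 = 1347.4 m.

1347 m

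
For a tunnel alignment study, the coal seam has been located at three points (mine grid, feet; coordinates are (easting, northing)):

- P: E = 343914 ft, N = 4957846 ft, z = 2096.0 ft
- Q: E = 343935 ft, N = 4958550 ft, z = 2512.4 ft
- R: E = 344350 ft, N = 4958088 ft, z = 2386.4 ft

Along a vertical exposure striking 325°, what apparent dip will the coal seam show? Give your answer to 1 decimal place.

Two edge vectors: P→Q = (21, 704, 416.4), P→R = (436, 242, 290.4).
Normal n = (P→Q) × (P→R) = (103672.8, 175452, -301862).
So ∂z/∂E = −n_x/n_z = 0.34344 and ∂z/∂N = −n_y/n_z = 0.58123.
Unit vector along 325° is (sin 325°, cos 325°) = (-0.5736, 0.8192).
Slope in that direction = a·(-0.5736) + b·(0.8192) = 0.27913.
Apparent dip = arctan|0.27913| = 15.6° (true dip is 34.0°, so apparent ≤ true as expected).

15.6°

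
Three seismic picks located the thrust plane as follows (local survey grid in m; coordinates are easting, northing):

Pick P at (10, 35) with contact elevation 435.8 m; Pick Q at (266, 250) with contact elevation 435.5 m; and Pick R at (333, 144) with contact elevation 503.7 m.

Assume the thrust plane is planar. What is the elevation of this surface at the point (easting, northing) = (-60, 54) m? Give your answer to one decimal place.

403.2 m

Let the plane be z = a·easting + b·northing + c.
Pick Q−Pick P: 256a + 215b = −0.3;  Pick R−Pick P: 323a + 109b = 67.9.
Solving gives a = 0.35221, b = −0.42077.
Then c = 435.8 − a·10 − b·35 = 447.00.
At (-60, 54): z = −21.1 − 22.7 + 447.00 = 403.2 m.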